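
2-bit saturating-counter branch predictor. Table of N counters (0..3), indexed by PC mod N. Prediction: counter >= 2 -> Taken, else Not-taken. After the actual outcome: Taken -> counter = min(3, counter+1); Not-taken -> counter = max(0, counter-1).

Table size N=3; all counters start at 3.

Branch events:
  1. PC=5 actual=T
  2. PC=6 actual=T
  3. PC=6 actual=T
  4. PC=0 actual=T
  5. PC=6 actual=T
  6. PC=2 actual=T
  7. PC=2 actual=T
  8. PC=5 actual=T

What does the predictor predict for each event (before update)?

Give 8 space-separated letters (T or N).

Ev 1: PC=5 idx=2 pred=T actual=T -> ctr[2]=3
Ev 2: PC=6 idx=0 pred=T actual=T -> ctr[0]=3
Ev 3: PC=6 idx=0 pred=T actual=T -> ctr[0]=3
Ev 4: PC=0 idx=0 pred=T actual=T -> ctr[0]=3
Ev 5: PC=6 idx=0 pred=T actual=T -> ctr[0]=3
Ev 6: PC=2 idx=2 pred=T actual=T -> ctr[2]=3
Ev 7: PC=2 idx=2 pred=T actual=T -> ctr[2]=3
Ev 8: PC=5 idx=2 pred=T actual=T -> ctr[2]=3

Answer: T T T T T T T T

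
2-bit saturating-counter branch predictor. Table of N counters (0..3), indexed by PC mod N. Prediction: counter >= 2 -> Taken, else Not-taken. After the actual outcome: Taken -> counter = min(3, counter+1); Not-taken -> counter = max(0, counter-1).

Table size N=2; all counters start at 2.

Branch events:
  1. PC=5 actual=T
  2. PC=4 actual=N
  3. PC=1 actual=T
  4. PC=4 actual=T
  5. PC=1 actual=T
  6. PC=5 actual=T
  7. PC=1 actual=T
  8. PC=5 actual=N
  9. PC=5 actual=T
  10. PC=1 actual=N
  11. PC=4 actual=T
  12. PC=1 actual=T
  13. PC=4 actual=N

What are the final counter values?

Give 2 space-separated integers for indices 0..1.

Ev 1: PC=5 idx=1 pred=T actual=T -> ctr[1]=3
Ev 2: PC=4 idx=0 pred=T actual=N -> ctr[0]=1
Ev 3: PC=1 idx=1 pred=T actual=T -> ctr[1]=3
Ev 4: PC=4 idx=0 pred=N actual=T -> ctr[0]=2
Ev 5: PC=1 idx=1 pred=T actual=T -> ctr[1]=3
Ev 6: PC=5 idx=1 pred=T actual=T -> ctr[1]=3
Ev 7: PC=1 idx=1 pred=T actual=T -> ctr[1]=3
Ev 8: PC=5 idx=1 pred=T actual=N -> ctr[1]=2
Ev 9: PC=5 idx=1 pred=T actual=T -> ctr[1]=3
Ev 10: PC=1 idx=1 pred=T actual=N -> ctr[1]=2
Ev 11: PC=4 idx=0 pred=T actual=T -> ctr[0]=3
Ev 12: PC=1 idx=1 pred=T actual=T -> ctr[1]=3
Ev 13: PC=4 idx=0 pred=T actual=N -> ctr[0]=2

Answer: 2 3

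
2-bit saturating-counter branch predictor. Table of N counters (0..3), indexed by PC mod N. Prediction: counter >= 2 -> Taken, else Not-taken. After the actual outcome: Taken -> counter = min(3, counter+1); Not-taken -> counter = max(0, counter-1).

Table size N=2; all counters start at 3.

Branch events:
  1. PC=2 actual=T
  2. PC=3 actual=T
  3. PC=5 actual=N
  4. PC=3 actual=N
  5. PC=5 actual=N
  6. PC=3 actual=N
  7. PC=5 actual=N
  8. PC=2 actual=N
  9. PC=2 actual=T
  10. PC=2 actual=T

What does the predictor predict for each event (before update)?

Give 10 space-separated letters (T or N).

Answer: T T T T N N N T T T

Derivation:
Ev 1: PC=2 idx=0 pred=T actual=T -> ctr[0]=3
Ev 2: PC=3 idx=1 pred=T actual=T -> ctr[1]=3
Ev 3: PC=5 idx=1 pred=T actual=N -> ctr[1]=2
Ev 4: PC=3 idx=1 pred=T actual=N -> ctr[1]=1
Ev 5: PC=5 idx=1 pred=N actual=N -> ctr[1]=0
Ev 6: PC=3 idx=1 pred=N actual=N -> ctr[1]=0
Ev 7: PC=5 idx=1 pred=N actual=N -> ctr[1]=0
Ev 8: PC=2 idx=0 pred=T actual=N -> ctr[0]=2
Ev 9: PC=2 idx=0 pred=T actual=T -> ctr[0]=3
Ev 10: PC=2 idx=0 pred=T actual=T -> ctr[0]=3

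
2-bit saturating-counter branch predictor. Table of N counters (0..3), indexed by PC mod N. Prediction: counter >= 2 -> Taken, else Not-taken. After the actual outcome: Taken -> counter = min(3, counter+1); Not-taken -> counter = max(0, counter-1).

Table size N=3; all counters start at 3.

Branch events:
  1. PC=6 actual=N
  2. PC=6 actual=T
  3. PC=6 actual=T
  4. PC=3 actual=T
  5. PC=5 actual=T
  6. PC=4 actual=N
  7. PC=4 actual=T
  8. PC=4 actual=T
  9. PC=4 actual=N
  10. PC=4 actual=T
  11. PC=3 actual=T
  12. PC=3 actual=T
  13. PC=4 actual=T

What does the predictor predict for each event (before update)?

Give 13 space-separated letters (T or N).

Answer: T T T T T T T T T T T T T

Derivation:
Ev 1: PC=6 idx=0 pred=T actual=N -> ctr[0]=2
Ev 2: PC=6 idx=0 pred=T actual=T -> ctr[0]=3
Ev 3: PC=6 idx=0 pred=T actual=T -> ctr[0]=3
Ev 4: PC=3 idx=0 pred=T actual=T -> ctr[0]=3
Ev 5: PC=5 idx=2 pred=T actual=T -> ctr[2]=3
Ev 6: PC=4 idx=1 pred=T actual=N -> ctr[1]=2
Ev 7: PC=4 idx=1 pred=T actual=T -> ctr[1]=3
Ev 8: PC=4 idx=1 pred=T actual=T -> ctr[1]=3
Ev 9: PC=4 idx=1 pred=T actual=N -> ctr[1]=2
Ev 10: PC=4 idx=1 pred=T actual=T -> ctr[1]=3
Ev 11: PC=3 idx=0 pred=T actual=T -> ctr[0]=3
Ev 12: PC=3 idx=0 pred=T actual=T -> ctr[0]=3
Ev 13: PC=4 idx=1 pred=T actual=T -> ctr[1]=3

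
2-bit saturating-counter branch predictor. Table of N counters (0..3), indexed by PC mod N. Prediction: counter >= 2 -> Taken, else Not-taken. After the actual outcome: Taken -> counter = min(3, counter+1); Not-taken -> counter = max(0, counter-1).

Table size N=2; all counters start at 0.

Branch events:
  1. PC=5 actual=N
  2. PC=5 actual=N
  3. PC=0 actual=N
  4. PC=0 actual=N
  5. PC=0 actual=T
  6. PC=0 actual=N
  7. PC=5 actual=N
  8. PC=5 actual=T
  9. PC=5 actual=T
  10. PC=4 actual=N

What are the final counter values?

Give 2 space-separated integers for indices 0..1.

Answer: 0 2

Derivation:
Ev 1: PC=5 idx=1 pred=N actual=N -> ctr[1]=0
Ev 2: PC=5 idx=1 pred=N actual=N -> ctr[1]=0
Ev 3: PC=0 idx=0 pred=N actual=N -> ctr[0]=0
Ev 4: PC=0 idx=0 pred=N actual=N -> ctr[0]=0
Ev 5: PC=0 idx=0 pred=N actual=T -> ctr[0]=1
Ev 6: PC=0 idx=0 pred=N actual=N -> ctr[0]=0
Ev 7: PC=5 idx=1 pred=N actual=N -> ctr[1]=0
Ev 8: PC=5 idx=1 pred=N actual=T -> ctr[1]=1
Ev 9: PC=5 idx=1 pred=N actual=T -> ctr[1]=2
Ev 10: PC=4 idx=0 pred=N actual=N -> ctr[0]=0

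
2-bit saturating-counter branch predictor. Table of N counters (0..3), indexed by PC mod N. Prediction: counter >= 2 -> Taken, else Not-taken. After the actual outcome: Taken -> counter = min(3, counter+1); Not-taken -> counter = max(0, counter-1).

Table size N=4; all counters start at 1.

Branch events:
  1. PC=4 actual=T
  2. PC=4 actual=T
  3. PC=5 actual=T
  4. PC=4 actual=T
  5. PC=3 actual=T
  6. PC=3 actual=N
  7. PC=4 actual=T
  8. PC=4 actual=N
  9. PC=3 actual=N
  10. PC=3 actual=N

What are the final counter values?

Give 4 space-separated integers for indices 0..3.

Answer: 2 2 1 0

Derivation:
Ev 1: PC=4 idx=0 pred=N actual=T -> ctr[0]=2
Ev 2: PC=4 idx=0 pred=T actual=T -> ctr[0]=3
Ev 3: PC=5 idx=1 pred=N actual=T -> ctr[1]=2
Ev 4: PC=4 idx=0 pred=T actual=T -> ctr[0]=3
Ev 5: PC=3 idx=3 pred=N actual=T -> ctr[3]=2
Ev 6: PC=3 idx=3 pred=T actual=N -> ctr[3]=1
Ev 7: PC=4 idx=0 pred=T actual=T -> ctr[0]=3
Ev 8: PC=4 idx=0 pred=T actual=N -> ctr[0]=2
Ev 9: PC=3 idx=3 pred=N actual=N -> ctr[3]=0
Ev 10: PC=3 idx=3 pred=N actual=N -> ctr[3]=0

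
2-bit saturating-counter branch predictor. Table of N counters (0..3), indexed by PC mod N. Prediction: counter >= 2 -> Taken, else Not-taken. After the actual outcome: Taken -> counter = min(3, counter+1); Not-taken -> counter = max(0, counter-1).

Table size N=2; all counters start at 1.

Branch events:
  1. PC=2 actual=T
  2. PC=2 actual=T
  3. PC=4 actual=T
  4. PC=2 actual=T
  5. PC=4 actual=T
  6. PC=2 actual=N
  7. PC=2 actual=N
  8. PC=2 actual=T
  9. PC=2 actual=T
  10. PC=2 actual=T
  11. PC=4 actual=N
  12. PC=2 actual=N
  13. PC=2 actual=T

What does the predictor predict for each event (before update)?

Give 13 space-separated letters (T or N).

Answer: N T T T T T T N T T T T N

Derivation:
Ev 1: PC=2 idx=0 pred=N actual=T -> ctr[0]=2
Ev 2: PC=2 idx=0 pred=T actual=T -> ctr[0]=3
Ev 3: PC=4 idx=0 pred=T actual=T -> ctr[0]=3
Ev 4: PC=2 idx=0 pred=T actual=T -> ctr[0]=3
Ev 5: PC=4 idx=0 pred=T actual=T -> ctr[0]=3
Ev 6: PC=2 idx=0 pred=T actual=N -> ctr[0]=2
Ev 7: PC=2 idx=0 pred=T actual=N -> ctr[0]=1
Ev 8: PC=2 idx=0 pred=N actual=T -> ctr[0]=2
Ev 9: PC=2 idx=0 pred=T actual=T -> ctr[0]=3
Ev 10: PC=2 idx=0 pred=T actual=T -> ctr[0]=3
Ev 11: PC=4 idx=0 pred=T actual=N -> ctr[0]=2
Ev 12: PC=2 idx=0 pred=T actual=N -> ctr[0]=1
Ev 13: PC=2 idx=0 pred=N actual=T -> ctr[0]=2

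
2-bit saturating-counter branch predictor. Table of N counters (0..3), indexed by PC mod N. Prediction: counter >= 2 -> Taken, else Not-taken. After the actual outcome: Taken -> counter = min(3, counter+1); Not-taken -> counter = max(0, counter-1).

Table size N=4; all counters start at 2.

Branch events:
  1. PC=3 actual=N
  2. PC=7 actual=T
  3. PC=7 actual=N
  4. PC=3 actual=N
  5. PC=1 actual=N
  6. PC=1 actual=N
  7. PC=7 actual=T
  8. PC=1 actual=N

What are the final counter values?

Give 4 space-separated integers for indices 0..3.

Ev 1: PC=3 idx=3 pred=T actual=N -> ctr[3]=1
Ev 2: PC=7 idx=3 pred=N actual=T -> ctr[3]=2
Ev 3: PC=7 idx=3 pred=T actual=N -> ctr[3]=1
Ev 4: PC=3 idx=3 pred=N actual=N -> ctr[3]=0
Ev 5: PC=1 idx=1 pred=T actual=N -> ctr[1]=1
Ev 6: PC=1 idx=1 pred=N actual=N -> ctr[1]=0
Ev 7: PC=7 idx=3 pred=N actual=T -> ctr[3]=1
Ev 8: PC=1 idx=1 pred=N actual=N -> ctr[1]=0

Answer: 2 0 2 1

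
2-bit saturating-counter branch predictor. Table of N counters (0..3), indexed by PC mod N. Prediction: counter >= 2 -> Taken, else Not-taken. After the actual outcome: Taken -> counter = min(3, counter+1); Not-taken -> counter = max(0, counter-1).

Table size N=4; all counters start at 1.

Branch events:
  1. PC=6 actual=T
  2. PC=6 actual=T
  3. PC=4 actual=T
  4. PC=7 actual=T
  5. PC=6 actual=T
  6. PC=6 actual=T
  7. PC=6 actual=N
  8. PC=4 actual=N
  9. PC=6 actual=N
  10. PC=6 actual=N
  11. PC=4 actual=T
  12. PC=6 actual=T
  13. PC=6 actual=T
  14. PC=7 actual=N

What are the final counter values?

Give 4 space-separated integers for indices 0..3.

Answer: 2 1 2 1

Derivation:
Ev 1: PC=6 idx=2 pred=N actual=T -> ctr[2]=2
Ev 2: PC=6 idx=2 pred=T actual=T -> ctr[2]=3
Ev 3: PC=4 idx=0 pred=N actual=T -> ctr[0]=2
Ev 4: PC=7 idx=3 pred=N actual=T -> ctr[3]=2
Ev 5: PC=6 idx=2 pred=T actual=T -> ctr[2]=3
Ev 6: PC=6 idx=2 pred=T actual=T -> ctr[2]=3
Ev 7: PC=6 idx=2 pred=T actual=N -> ctr[2]=2
Ev 8: PC=4 idx=0 pred=T actual=N -> ctr[0]=1
Ev 9: PC=6 idx=2 pred=T actual=N -> ctr[2]=1
Ev 10: PC=6 idx=2 pred=N actual=N -> ctr[2]=0
Ev 11: PC=4 idx=0 pred=N actual=T -> ctr[0]=2
Ev 12: PC=6 idx=2 pred=N actual=T -> ctr[2]=1
Ev 13: PC=6 idx=2 pred=N actual=T -> ctr[2]=2
Ev 14: PC=7 idx=3 pred=T actual=N -> ctr[3]=1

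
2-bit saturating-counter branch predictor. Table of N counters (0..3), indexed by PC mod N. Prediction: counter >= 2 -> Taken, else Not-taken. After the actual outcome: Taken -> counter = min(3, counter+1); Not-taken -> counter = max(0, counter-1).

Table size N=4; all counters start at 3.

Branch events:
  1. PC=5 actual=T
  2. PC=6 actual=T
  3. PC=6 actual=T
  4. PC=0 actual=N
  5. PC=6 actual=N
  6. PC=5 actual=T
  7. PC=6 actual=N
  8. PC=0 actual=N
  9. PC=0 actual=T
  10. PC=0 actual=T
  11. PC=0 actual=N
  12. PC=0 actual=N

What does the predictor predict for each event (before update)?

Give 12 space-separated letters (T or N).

Ev 1: PC=5 idx=1 pred=T actual=T -> ctr[1]=3
Ev 2: PC=6 idx=2 pred=T actual=T -> ctr[2]=3
Ev 3: PC=6 idx=2 pred=T actual=T -> ctr[2]=3
Ev 4: PC=0 idx=0 pred=T actual=N -> ctr[0]=2
Ev 5: PC=6 idx=2 pred=T actual=N -> ctr[2]=2
Ev 6: PC=5 idx=1 pred=T actual=T -> ctr[1]=3
Ev 7: PC=6 idx=2 pred=T actual=N -> ctr[2]=1
Ev 8: PC=0 idx=0 pred=T actual=N -> ctr[0]=1
Ev 9: PC=0 idx=0 pred=N actual=T -> ctr[0]=2
Ev 10: PC=0 idx=0 pred=T actual=T -> ctr[0]=3
Ev 11: PC=0 idx=0 pred=T actual=N -> ctr[0]=2
Ev 12: PC=0 idx=0 pred=T actual=N -> ctr[0]=1

Answer: T T T T T T T T N T T T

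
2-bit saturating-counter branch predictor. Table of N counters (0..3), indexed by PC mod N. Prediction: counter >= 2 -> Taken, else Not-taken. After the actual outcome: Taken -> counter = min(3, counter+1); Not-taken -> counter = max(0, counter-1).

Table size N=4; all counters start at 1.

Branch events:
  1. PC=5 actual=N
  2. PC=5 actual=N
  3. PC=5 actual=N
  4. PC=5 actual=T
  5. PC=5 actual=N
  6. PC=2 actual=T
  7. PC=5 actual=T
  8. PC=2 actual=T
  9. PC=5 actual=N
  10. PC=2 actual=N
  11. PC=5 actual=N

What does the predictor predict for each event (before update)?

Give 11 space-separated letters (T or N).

Answer: N N N N N N N T N T N

Derivation:
Ev 1: PC=5 idx=1 pred=N actual=N -> ctr[1]=0
Ev 2: PC=5 idx=1 pred=N actual=N -> ctr[1]=0
Ev 3: PC=5 idx=1 pred=N actual=N -> ctr[1]=0
Ev 4: PC=5 idx=1 pred=N actual=T -> ctr[1]=1
Ev 5: PC=5 idx=1 pred=N actual=N -> ctr[1]=0
Ev 6: PC=2 idx=2 pred=N actual=T -> ctr[2]=2
Ev 7: PC=5 idx=1 pred=N actual=T -> ctr[1]=1
Ev 8: PC=2 idx=2 pred=T actual=T -> ctr[2]=3
Ev 9: PC=5 idx=1 pred=N actual=N -> ctr[1]=0
Ev 10: PC=2 idx=2 pred=T actual=N -> ctr[2]=2
Ev 11: PC=5 idx=1 pred=N actual=N -> ctr[1]=0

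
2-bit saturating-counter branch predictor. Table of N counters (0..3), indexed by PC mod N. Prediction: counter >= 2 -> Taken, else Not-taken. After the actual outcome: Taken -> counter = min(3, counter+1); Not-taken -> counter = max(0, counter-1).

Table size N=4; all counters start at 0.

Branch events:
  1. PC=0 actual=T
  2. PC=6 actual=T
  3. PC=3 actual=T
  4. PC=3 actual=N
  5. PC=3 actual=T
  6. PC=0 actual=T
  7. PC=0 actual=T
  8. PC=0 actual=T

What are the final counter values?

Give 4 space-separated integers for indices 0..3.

Answer: 3 0 1 1

Derivation:
Ev 1: PC=0 idx=0 pred=N actual=T -> ctr[0]=1
Ev 2: PC=6 idx=2 pred=N actual=T -> ctr[2]=1
Ev 3: PC=3 idx=3 pred=N actual=T -> ctr[3]=1
Ev 4: PC=3 idx=3 pred=N actual=N -> ctr[3]=0
Ev 5: PC=3 idx=3 pred=N actual=T -> ctr[3]=1
Ev 6: PC=0 idx=0 pred=N actual=T -> ctr[0]=2
Ev 7: PC=0 idx=0 pred=T actual=T -> ctr[0]=3
Ev 8: PC=0 idx=0 pred=T actual=T -> ctr[0]=3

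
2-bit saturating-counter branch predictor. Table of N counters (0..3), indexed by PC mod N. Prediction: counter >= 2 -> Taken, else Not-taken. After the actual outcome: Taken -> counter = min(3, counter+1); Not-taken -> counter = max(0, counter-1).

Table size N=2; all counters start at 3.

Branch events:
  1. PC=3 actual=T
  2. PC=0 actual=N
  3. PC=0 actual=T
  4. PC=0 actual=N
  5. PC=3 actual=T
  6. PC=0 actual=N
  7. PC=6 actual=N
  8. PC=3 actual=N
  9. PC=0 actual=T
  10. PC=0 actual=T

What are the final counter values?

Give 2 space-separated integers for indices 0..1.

Ev 1: PC=3 idx=1 pred=T actual=T -> ctr[1]=3
Ev 2: PC=0 idx=0 pred=T actual=N -> ctr[0]=2
Ev 3: PC=0 idx=0 pred=T actual=T -> ctr[0]=3
Ev 4: PC=0 idx=0 pred=T actual=N -> ctr[0]=2
Ev 5: PC=3 idx=1 pred=T actual=T -> ctr[1]=3
Ev 6: PC=0 idx=0 pred=T actual=N -> ctr[0]=1
Ev 7: PC=6 idx=0 pred=N actual=N -> ctr[0]=0
Ev 8: PC=3 idx=1 pred=T actual=N -> ctr[1]=2
Ev 9: PC=0 idx=0 pred=N actual=T -> ctr[0]=1
Ev 10: PC=0 idx=0 pred=N actual=T -> ctr[0]=2

Answer: 2 2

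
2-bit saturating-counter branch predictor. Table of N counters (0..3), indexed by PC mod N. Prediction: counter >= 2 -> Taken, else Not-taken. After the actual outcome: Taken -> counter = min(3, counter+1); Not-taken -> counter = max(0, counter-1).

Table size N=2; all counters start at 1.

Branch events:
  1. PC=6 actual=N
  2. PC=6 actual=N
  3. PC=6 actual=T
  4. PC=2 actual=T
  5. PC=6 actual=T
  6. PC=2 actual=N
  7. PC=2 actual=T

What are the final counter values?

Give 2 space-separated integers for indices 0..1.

Answer: 3 1

Derivation:
Ev 1: PC=6 idx=0 pred=N actual=N -> ctr[0]=0
Ev 2: PC=6 idx=0 pred=N actual=N -> ctr[0]=0
Ev 3: PC=6 idx=0 pred=N actual=T -> ctr[0]=1
Ev 4: PC=2 idx=0 pred=N actual=T -> ctr[0]=2
Ev 5: PC=6 idx=0 pred=T actual=T -> ctr[0]=3
Ev 6: PC=2 idx=0 pred=T actual=N -> ctr[0]=2
Ev 7: PC=2 idx=0 pred=T actual=T -> ctr[0]=3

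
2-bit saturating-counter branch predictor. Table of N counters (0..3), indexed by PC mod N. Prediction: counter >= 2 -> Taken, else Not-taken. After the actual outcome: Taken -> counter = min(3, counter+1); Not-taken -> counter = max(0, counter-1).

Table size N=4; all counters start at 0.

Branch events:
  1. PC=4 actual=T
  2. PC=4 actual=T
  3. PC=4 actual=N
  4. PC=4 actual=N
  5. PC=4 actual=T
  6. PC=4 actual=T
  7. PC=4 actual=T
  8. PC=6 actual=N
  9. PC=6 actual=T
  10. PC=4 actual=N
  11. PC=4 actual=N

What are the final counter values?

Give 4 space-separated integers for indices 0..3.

Ev 1: PC=4 idx=0 pred=N actual=T -> ctr[0]=1
Ev 2: PC=4 idx=0 pred=N actual=T -> ctr[0]=2
Ev 3: PC=4 idx=0 pred=T actual=N -> ctr[0]=1
Ev 4: PC=4 idx=0 pred=N actual=N -> ctr[0]=0
Ev 5: PC=4 idx=0 pred=N actual=T -> ctr[0]=1
Ev 6: PC=4 idx=0 pred=N actual=T -> ctr[0]=2
Ev 7: PC=4 idx=0 pred=T actual=T -> ctr[0]=3
Ev 8: PC=6 idx=2 pred=N actual=N -> ctr[2]=0
Ev 9: PC=6 idx=2 pred=N actual=T -> ctr[2]=1
Ev 10: PC=4 idx=0 pred=T actual=N -> ctr[0]=2
Ev 11: PC=4 idx=0 pred=T actual=N -> ctr[0]=1

Answer: 1 0 1 0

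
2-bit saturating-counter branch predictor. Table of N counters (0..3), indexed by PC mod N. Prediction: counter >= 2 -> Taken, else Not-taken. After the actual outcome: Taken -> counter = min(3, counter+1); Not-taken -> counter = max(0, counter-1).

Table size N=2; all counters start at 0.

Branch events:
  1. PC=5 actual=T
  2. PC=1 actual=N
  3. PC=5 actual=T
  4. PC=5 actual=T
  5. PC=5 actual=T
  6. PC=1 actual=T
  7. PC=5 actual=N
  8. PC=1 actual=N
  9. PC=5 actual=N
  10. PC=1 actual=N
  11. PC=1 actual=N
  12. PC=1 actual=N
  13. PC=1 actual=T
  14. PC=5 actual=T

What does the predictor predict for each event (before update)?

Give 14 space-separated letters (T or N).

Ev 1: PC=5 idx=1 pred=N actual=T -> ctr[1]=1
Ev 2: PC=1 idx=1 pred=N actual=N -> ctr[1]=0
Ev 3: PC=5 idx=1 pred=N actual=T -> ctr[1]=1
Ev 4: PC=5 idx=1 pred=N actual=T -> ctr[1]=2
Ev 5: PC=5 idx=1 pred=T actual=T -> ctr[1]=3
Ev 6: PC=1 idx=1 pred=T actual=T -> ctr[1]=3
Ev 7: PC=5 idx=1 pred=T actual=N -> ctr[1]=2
Ev 8: PC=1 idx=1 pred=T actual=N -> ctr[1]=1
Ev 9: PC=5 idx=1 pred=N actual=N -> ctr[1]=0
Ev 10: PC=1 idx=1 pred=N actual=N -> ctr[1]=0
Ev 11: PC=1 idx=1 pred=N actual=N -> ctr[1]=0
Ev 12: PC=1 idx=1 pred=N actual=N -> ctr[1]=0
Ev 13: PC=1 idx=1 pred=N actual=T -> ctr[1]=1
Ev 14: PC=5 idx=1 pred=N actual=T -> ctr[1]=2

Answer: N N N N T T T T N N N N N N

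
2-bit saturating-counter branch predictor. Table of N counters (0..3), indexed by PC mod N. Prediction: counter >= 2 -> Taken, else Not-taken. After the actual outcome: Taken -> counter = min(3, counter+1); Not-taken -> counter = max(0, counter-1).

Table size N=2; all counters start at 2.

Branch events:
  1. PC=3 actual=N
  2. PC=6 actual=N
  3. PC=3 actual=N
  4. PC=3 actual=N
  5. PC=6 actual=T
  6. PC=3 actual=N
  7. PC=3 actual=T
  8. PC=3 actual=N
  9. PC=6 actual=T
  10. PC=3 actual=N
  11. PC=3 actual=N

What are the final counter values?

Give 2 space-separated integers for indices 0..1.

Answer: 3 0

Derivation:
Ev 1: PC=3 idx=1 pred=T actual=N -> ctr[1]=1
Ev 2: PC=6 idx=0 pred=T actual=N -> ctr[0]=1
Ev 3: PC=3 idx=1 pred=N actual=N -> ctr[1]=0
Ev 4: PC=3 idx=1 pred=N actual=N -> ctr[1]=0
Ev 5: PC=6 idx=0 pred=N actual=T -> ctr[0]=2
Ev 6: PC=3 idx=1 pred=N actual=N -> ctr[1]=0
Ev 7: PC=3 idx=1 pred=N actual=T -> ctr[1]=1
Ev 8: PC=3 idx=1 pred=N actual=N -> ctr[1]=0
Ev 9: PC=6 idx=0 pred=T actual=T -> ctr[0]=3
Ev 10: PC=3 idx=1 pred=N actual=N -> ctr[1]=0
Ev 11: PC=3 idx=1 pred=N actual=N -> ctr[1]=0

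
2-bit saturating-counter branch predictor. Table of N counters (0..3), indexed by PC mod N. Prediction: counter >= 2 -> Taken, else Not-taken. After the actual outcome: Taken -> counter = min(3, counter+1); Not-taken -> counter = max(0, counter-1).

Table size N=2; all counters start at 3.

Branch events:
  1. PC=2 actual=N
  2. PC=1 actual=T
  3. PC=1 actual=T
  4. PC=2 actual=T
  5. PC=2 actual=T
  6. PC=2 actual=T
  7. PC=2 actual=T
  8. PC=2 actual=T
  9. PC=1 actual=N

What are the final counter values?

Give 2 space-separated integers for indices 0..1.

Ev 1: PC=2 idx=0 pred=T actual=N -> ctr[0]=2
Ev 2: PC=1 idx=1 pred=T actual=T -> ctr[1]=3
Ev 3: PC=1 idx=1 pred=T actual=T -> ctr[1]=3
Ev 4: PC=2 idx=0 pred=T actual=T -> ctr[0]=3
Ev 5: PC=2 idx=0 pred=T actual=T -> ctr[0]=3
Ev 6: PC=2 idx=0 pred=T actual=T -> ctr[0]=3
Ev 7: PC=2 idx=0 pred=T actual=T -> ctr[0]=3
Ev 8: PC=2 idx=0 pred=T actual=T -> ctr[0]=3
Ev 9: PC=1 idx=1 pred=T actual=N -> ctr[1]=2

Answer: 3 2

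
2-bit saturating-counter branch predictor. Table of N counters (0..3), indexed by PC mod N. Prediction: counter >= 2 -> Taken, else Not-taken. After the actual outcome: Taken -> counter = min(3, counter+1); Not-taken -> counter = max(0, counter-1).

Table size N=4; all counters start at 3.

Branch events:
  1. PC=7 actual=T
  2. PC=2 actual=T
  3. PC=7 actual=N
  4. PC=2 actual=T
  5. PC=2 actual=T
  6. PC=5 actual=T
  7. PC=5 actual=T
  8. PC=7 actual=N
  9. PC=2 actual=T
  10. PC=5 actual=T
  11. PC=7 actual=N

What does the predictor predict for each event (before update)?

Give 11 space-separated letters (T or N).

Ev 1: PC=7 idx=3 pred=T actual=T -> ctr[3]=3
Ev 2: PC=2 idx=2 pred=T actual=T -> ctr[2]=3
Ev 3: PC=7 idx=3 pred=T actual=N -> ctr[3]=2
Ev 4: PC=2 idx=2 pred=T actual=T -> ctr[2]=3
Ev 5: PC=2 idx=2 pred=T actual=T -> ctr[2]=3
Ev 6: PC=5 idx=1 pred=T actual=T -> ctr[1]=3
Ev 7: PC=5 idx=1 pred=T actual=T -> ctr[1]=3
Ev 8: PC=7 idx=3 pred=T actual=N -> ctr[3]=1
Ev 9: PC=2 idx=2 pred=T actual=T -> ctr[2]=3
Ev 10: PC=5 idx=1 pred=T actual=T -> ctr[1]=3
Ev 11: PC=7 idx=3 pred=N actual=N -> ctr[3]=0

Answer: T T T T T T T T T T N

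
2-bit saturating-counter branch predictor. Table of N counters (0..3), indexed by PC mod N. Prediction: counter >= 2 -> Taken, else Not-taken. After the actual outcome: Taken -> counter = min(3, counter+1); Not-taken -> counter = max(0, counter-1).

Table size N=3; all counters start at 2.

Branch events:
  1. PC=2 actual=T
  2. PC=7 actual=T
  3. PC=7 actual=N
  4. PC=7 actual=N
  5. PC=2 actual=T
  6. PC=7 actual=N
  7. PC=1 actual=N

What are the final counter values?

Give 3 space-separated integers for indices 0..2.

Ev 1: PC=2 idx=2 pred=T actual=T -> ctr[2]=3
Ev 2: PC=7 idx=1 pred=T actual=T -> ctr[1]=3
Ev 3: PC=7 idx=1 pred=T actual=N -> ctr[1]=2
Ev 4: PC=7 idx=1 pred=T actual=N -> ctr[1]=1
Ev 5: PC=2 idx=2 pred=T actual=T -> ctr[2]=3
Ev 6: PC=7 idx=1 pred=N actual=N -> ctr[1]=0
Ev 7: PC=1 idx=1 pred=N actual=N -> ctr[1]=0

Answer: 2 0 3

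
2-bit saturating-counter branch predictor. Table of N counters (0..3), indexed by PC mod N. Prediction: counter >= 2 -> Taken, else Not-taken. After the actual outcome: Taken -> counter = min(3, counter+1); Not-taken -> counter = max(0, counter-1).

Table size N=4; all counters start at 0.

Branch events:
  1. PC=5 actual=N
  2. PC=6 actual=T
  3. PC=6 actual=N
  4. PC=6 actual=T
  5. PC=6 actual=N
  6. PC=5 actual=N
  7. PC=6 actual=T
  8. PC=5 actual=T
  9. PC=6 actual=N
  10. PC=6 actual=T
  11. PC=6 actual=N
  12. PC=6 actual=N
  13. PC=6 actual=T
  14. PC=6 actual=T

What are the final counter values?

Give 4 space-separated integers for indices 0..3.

Ev 1: PC=5 idx=1 pred=N actual=N -> ctr[1]=0
Ev 2: PC=6 idx=2 pred=N actual=T -> ctr[2]=1
Ev 3: PC=6 idx=2 pred=N actual=N -> ctr[2]=0
Ev 4: PC=6 idx=2 pred=N actual=T -> ctr[2]=1
Ev 5: PC=6 idx=2 pred=N actual=N -> ctr[2]=0
Ev 6: PC=5 idx=1 pred=N actual=N -> ctr[1]=0
Ev 7: PC=6 idx=2 pred=N actual=T -> ctr[2]=1
Ev 8: PC=5 idx=1 pred=N actual=T -> ctr[1]=1
Ev 9: PC=6 idx=2 pred=N actual=N -> ctr[2]=0
Ev 10: PC=6 idx=2 pred=N actual=T -> ctr[2]=1
Ev 11: PC=6 idx=2 pred=N actual=N -> ctr[2]=0
Ev 12: PC=6 idx=2 pred=N actual=N -> ctr[2]=0
Ev 13: PC=6 idx=2 pred=N actual=T -> ctr[2]=1
Ev 14: PC=6 idx=2 pred=N actual=T -> ctr[2]=2

Answer: 0 1 2 0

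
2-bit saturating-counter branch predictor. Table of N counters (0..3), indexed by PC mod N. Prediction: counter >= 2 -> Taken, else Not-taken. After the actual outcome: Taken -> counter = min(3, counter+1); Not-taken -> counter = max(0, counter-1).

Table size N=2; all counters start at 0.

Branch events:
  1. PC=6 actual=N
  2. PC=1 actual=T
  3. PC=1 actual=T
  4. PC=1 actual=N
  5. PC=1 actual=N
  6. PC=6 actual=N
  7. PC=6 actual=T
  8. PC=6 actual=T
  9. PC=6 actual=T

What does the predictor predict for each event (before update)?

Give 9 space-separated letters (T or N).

Ev 1: PC=6 idx=0 pred=N actual=N -> ctr[0]=0
Ev 2: PC=1 idx=1 pred=N actual=T -> ctr[1]=1
Ev 3: PC=1 idx=1 pred=N actual=T -> ctr[1]=2
Ev 4: PC=1 idx=1 pred=T actual=N -> ctr[1]=1
Ev 5: PC=1 idx=1 pred=N actual=N -> ctr[1]=0
Ev 6: PC=6 idx=0 pred=N actual=N -> ctr[0]=0
Ev 7: PC=6 idx=0 pred=N actual=T -> ctr[0]=1
Ev 8: PC=6 idx=0 pred=N actual=T -> ctr[0]=2
Ev 9: PC=6 idx=0 pred=T actual=T -> ctr[0]=3

Answer: N N N T N N N N T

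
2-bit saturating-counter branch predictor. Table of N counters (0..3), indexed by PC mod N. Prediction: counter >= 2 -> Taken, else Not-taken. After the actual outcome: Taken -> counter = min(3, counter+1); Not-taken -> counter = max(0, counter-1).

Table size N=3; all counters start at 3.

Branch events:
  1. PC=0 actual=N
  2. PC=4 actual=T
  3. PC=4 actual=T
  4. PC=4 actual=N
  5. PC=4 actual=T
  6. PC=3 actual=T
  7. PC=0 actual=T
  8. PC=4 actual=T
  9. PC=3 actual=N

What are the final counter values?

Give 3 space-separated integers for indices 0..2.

Ev 1: PC=0 idx=0 pred=T actual=N -> ctr[0]=2
Ev 2: PC=4 idx=1 pred=T actual=T -> ctr[1]=3
Ev 3: PC=4 idx=1 pred=T actual=T -> ctr[1]=3
Ev 4: PC=4 idx=1 pred=T actual=N -> ctr[1]=2
Ev 5: PC=4 idx=1 pred=T actual=T -> ctr[1]=3
Ev 6: PC=3 idx=0 pred=T actual=T -> ctr[0]=3
Ev 7: PC=0 idx=0 pred=T actual=T -> ctr[0]=3
Ev 8: PC=4 idx=1 pred=T actual=T -> ctr[1]=3
Ev 9: PC=3 idx=0 pred=T actual=N -> ctr[0]=2

Answer: 2 3 3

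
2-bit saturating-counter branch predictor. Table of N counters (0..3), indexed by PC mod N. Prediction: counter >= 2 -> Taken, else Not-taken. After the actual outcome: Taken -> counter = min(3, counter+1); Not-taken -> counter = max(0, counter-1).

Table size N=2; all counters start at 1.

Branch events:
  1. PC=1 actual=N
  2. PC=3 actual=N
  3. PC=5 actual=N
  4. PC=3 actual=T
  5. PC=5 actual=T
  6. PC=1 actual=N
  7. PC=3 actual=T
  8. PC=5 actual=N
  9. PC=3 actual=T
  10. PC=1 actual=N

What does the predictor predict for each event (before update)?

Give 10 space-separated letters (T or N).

Answer: N N N N N T N T N T

Derivation:
Ev 1: PC=1 idx=1 pred=N actual=N -> ctr[1]=0
Ev 2: PC=3 idx=1 pred=N actual=N -> ctr[1]=0
Ev 3: PC=5 idx=1 pred=N actual=N -> ctr[1]=0
Ev 4: PC=3 idx=1 pred=N actual=T -> ctr[1]=1
Ev 5: PC=5 idx=1 pred=N actual=T -> ctr[1]=2
Ev 6: PC=1 idx=1 pred=T actual=N -> ctr[1]=1
Ev 7: PC=3 idx=1 pred=N actual=T -> ctr[1]=2
Ev 8: PC=5 idx=1 pred=T actual=N -> ctr[1]=1
Ev 9: PC=3 idx=1 pred=N actual=T -> ctr[1]=2
Ev 10: PC=1 idx=1 pred=T actual=N -> ctr[1]=1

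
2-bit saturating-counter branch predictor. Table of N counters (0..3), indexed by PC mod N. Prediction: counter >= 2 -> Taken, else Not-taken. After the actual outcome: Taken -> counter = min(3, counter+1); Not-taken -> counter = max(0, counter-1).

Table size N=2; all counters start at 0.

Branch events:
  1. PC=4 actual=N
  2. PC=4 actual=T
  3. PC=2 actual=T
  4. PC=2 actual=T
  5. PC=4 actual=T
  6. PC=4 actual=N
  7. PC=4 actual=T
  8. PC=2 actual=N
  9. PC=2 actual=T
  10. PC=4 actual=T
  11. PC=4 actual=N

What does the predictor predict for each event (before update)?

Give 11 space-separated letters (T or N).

Ev 1: PC=4 idx=0 pred=N actual=N -> ctr[0]=0
Ev 2: PC=4 idx=0 pred=N actual=T -> ctr[0]=1
Ev 3: PC=2 idx=0 pred=N actual=T -> ctr[0]=2
Ev 4: PC=2 idx=0 pred=T actual=T -> ctr[0]=3
Ev 5: PC=4 idx=0 pred=T actual=T -> ctr[0]=3
Ev 6: PC=4 idx=0 pred=T actual=N -> ctr[0]=2
Ev 7: PC=4 idx=0 pred=T actual=T -> ctr[0]=3
Ev 8: PC=2 idx=0 pred=T actual=N -> ctr[0]=2
Ev 9: PC=2 idx=0 pred=T actual=T -> ctr[0]=3
Ev 10: PC=4 idx=0 pred=T actual=T -> ctr[0]=3
Ev 11: PC=4 idx=0 pred=T actual=N -> ctr[0]=2

Answer: N N N T T T T T T T T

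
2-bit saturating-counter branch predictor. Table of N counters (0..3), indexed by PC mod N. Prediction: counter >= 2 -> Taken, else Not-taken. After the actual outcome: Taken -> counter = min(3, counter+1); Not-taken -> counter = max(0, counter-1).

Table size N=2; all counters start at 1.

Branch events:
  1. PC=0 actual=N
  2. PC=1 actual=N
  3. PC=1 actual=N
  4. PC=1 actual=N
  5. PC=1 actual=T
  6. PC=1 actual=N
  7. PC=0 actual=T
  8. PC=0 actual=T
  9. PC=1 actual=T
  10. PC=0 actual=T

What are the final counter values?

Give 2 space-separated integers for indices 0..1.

Answer: 3 1

Derivation:
Ev 1: PC=0 idx=0 pred=N actual=N -> ctr[0]=0
Ev 2: PC=1 idx=1 pred=N actual=N -> ctr[1]=0
Ev 3: PC=1 idx=1 pred=N actual=N -> ctr[1]=0
Ev 4: PC=1 idx=1 pred=N actual=N -> ctr[1]=0
Ev 5: PC=1 idx=1 pred=N actual=T -> ctr[1]=1
Ev 6: PC=1 idx=1 pred=N actual=N -> ctr[1]=0
Ev 7: PC=0 idx=0 pred=N actual=T -> ctr[0]=1
Ev 8: PC=0 idx=0 pred=N actual=T -> ctr[0]=2
Ev 9: PC=1 idx=1 pred=N actual=T -> ctr[1]=1
Ev 10: PC=0 idx=0 pred=T actual=T -> ctr[0]=3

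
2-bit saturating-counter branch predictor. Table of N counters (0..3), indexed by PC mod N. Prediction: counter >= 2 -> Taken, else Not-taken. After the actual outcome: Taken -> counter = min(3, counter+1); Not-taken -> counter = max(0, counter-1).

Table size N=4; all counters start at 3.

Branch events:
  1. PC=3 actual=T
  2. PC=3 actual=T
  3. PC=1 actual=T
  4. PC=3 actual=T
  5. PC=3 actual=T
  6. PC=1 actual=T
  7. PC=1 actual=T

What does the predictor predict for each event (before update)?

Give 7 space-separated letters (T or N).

Answer: T T T T T T T

Derivation:
Ev 1: PC=3 idx=3 pred=T actual=T -> ctr[3]=3
Ev 2: PC=3 idx=3 pred=T actual=T -> ctr[3]=3
Ev 3: PC=1 idx=1 pred=T actual=T -> ctr[1]=3
Ev 4: PC=3 idx=3 pred=T actual=T -> ctr[3]=3
Ev 5: PC=3 idx=3 pred=T actual=T -> ctr[3]=3
Ev 6: PC=1 idx=1 pred=T actual=T -> ctr[1]=3
Ev 7: PC=1 idx=1 pred=T actual=T -> ctr[1]=3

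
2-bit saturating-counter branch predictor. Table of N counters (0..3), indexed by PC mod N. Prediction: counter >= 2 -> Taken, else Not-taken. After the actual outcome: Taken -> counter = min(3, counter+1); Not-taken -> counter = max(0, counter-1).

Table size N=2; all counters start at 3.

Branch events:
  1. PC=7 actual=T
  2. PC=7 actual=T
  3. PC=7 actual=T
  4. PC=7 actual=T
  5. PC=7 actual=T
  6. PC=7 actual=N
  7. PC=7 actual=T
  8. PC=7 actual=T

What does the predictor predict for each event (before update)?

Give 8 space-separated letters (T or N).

Ev 1: PC=7 idx=1 pred=T actual=T -> ctr[1]=3
Ev 2: PC=7 idx=1 pred=T actual=T -> ctr[1]=3
Ev 3: PC=7 idx=1 pred=T actual=T -> ctr[1]=3
Ev 4: PC=7 idx=1 pred=T actual=T -> ctr[1]=3
Ev 5: PC=7 idx=1 pred=T actual=T -> ctr[1]=3
Ev 6: PC=7 idx=1 pred=T actual=N -> ctr[1]=2
Ev 7: PC=7 idx=1 pred=T actual=T -> ctr[1]=3
Ev 8: PC=7 idx=1 pred=T actual=T -> ctr[1]=3

Answer: T T T T T T T T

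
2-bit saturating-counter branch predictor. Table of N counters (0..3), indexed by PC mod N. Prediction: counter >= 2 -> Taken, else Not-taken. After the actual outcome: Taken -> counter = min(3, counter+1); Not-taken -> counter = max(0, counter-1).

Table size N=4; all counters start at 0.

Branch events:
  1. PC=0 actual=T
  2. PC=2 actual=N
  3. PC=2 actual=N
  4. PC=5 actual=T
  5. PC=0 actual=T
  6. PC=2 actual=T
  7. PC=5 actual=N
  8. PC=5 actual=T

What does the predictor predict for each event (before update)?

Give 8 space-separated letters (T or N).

Answer: N N N N N N N N

Derivation:
Ev 1: PC=0 idx=0 pred=N actual=T -> ctr[0]=1
Ev 2: PC=2 idx=2 pred=N actual=N -> ctr[2]=0
Ev 3: PC=2 idx=2 pred=N actual=N -> ctr[2]=0
Ev 4: PC=5 idx=1 pred=N actual=T -> ctr[1]=1
Ev 5: PC=0 idx=0 pred=N actual=T -> ctr[0]=2
Ev 6: PC=2 idx=2 pred=N actual=T -> ctr[2]=1
Ev 7: PC=5 idx=1 pred=N actual=N -> ctr[1]=0
Ev 8: PC=5 idx=1 pred=N actual=T -> ctr[1]=1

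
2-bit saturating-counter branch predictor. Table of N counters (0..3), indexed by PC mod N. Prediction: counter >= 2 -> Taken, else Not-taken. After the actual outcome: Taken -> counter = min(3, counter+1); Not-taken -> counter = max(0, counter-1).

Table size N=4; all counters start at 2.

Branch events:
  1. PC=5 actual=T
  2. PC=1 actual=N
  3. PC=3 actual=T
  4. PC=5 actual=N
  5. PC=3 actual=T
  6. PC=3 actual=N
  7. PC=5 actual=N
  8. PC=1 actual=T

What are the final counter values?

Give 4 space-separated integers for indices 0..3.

Ev 1: PC=5 idx=1 pred=T actual=T -> ctr[1]=3
Ev 2: PC=1 idx=1 pred=T actual=N -> ctr[1]=2
Ev 3: PC=3 idx=3 pred=T actual=T -> ctr[3]=3
Ev 4: PC=5 idx=1 pred=T actual=N -> ctr[1]=1
Ev 5: PC=3 idx=3 pred=T actual=T -> ctr[3]=3
Ev 6: PC=3 idx=3 pred=T actual=N -> ctr[3]=2
Ev 7: PC=5 idx=1 pred=N actual=N -> ctr[1]=0
Ev 8: PC=1 idx=1 pred=N actual=T -> ctr[1]=1

Answer: 2 1 2 2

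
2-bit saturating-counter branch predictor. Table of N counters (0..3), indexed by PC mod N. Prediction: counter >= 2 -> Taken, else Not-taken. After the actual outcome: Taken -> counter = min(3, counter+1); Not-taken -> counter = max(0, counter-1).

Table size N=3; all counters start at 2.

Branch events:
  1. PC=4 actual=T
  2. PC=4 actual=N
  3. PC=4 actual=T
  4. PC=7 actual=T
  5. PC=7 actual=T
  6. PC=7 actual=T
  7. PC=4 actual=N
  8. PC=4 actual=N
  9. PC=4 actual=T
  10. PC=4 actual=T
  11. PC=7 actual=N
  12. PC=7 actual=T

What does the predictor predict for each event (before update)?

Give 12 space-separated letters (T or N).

Ev 1: PC=4 idx=1 pred=T actual=T -> ctr[1]=3
Ev 2: PC=4 idx=1 pred=T actual=N -> ctr[1]=2
Ev 3: PC=4 idx=1 pred=T actual=T -> ctr[1]=3
Ev 4: PC=7 idx=1 pred=T actual=T -> ctr[1]=3
Ev 5: PC=7 idx=1 pred=T actual=T -> ctr[1]=3
Ev 6: PC=7 idx=1 pred=T actual=T -> ctr[1]=3
Ev 7: PC=4 idx=1 pred=T actual=N -> ctr[1]=2
Ev 8: PC=4 idx=1 pred=T actual=N -> ctr[1]=1
Ev 9: PC=4 idx=1 pred=N actual=T -> ctr[1]=2
Ev 10: PC=4 idx=1 pred=T actual=T -> ctr[1]=3
Ev 11: PC=7 idx=1 pred=T actual=N -> ctr[1]=2
Ev 12: PC=7 idx=1 pred=T actual=T -> ctr[1]=3

Answer: T T T T T T T T N T T T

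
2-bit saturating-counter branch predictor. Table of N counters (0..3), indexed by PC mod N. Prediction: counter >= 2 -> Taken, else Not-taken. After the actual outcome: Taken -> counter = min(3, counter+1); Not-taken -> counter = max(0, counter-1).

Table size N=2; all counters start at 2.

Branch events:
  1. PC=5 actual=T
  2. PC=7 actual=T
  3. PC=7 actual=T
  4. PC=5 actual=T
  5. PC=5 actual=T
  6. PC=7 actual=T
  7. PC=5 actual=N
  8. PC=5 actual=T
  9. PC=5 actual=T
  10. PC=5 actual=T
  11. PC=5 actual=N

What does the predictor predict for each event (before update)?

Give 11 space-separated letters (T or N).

Answer: T T T T T T T T T T T

Derivation:
Ev 1: PC=5 idx=1 pred=T actual=T -> ctr[1]=3
Ev 2: PC=7 idx=1 pred=T actual=T -> ctr[1]=3
Ev 3: PC=7 idx=1 pred=T actual=T -> ctr[1]=3
Ev 4: PC=5 idx=1 pred=T actual=T -> ctr[1]=3
Ev 5: PC=5 idx=1 pred=T actual=T -> ctr[1]=3
Ev 6: PC=7 idx=1 pred=T actual=T -> ctr[1]=3
Ev 7: PC=5 idx=1 pred=T actual=N -> ctr[1]=2
Ev 8: PC=5 idx=1 pred=T actual=T -> ctr[1]=3
Ev 9: PC=5 idx=1 pred=T actual=T -> ctr[1]=3
Ev 10: PC=5 idx=1 pred=T actual=T -> ctr[1]=3
Ev 11: PC=5 idx=1 pred=T actual=N -> ctr[1]=2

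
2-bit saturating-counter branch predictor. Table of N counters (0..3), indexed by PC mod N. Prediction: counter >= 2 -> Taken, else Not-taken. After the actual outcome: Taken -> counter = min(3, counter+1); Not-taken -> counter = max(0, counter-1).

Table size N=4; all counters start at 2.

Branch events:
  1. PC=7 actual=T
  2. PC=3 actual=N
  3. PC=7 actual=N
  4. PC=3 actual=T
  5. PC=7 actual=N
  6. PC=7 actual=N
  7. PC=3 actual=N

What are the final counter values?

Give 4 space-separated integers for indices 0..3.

Ev 1: PC=7 idx=3 pred=T actual=T -> ctr[3]=3
Ev 2: PC=3 idx=3 pred=T actual=N -> ctr[3]=2
Ev 3: PC=7 idx=3 pred=T actual=N -> ctr[3]=1
Ev 4: PC=3 idx=3 pred=N actual=T -> ctr[3]=2
Ev 5: PC=7 idx=3 pred=T actual=N -> ctr[3]=1
Ev 6: PC=7 idx=3 pred=N actual=N -> ctr[3]=0
Ev 7: PC=3 idx=3 pred=N actual=N -> ctr[3]=0

Answer: 2 2 2 0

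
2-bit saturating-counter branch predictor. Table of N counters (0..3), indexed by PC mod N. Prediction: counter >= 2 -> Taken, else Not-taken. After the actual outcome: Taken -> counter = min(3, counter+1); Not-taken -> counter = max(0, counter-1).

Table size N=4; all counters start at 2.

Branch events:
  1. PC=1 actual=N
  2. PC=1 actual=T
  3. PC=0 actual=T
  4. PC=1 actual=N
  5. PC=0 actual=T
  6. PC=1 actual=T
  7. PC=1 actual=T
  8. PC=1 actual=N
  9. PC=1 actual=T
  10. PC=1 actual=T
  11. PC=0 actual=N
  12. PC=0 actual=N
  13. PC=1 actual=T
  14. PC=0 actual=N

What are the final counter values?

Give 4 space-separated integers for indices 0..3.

Answer: 0 3 2 2

Derivation:
Ev 1: PC=1 idx=1 pred=T actual=N -> ctr[1]=1
Ev 2: PC=1 idx=1 pred=N actual=T -> ctr[1]=2
Ev 3: PC=0 idx=0 pred=T actual=T -> ctr[0]=3
Ev 4: PC=1 idx=1 pred=T actual=N -> ctr[1]=1
Ev 5: PC=0 idx=0 pred=T actual=T -> ctr[0]=3
Ev 6: PC=1 idx=1 pred=N actual=T -> ctr[1]=2
Ev 7: PC=1 idx=1 pred=T actual=T -> ctr[1]=3
Ev 8: PC=1 idx=1 pred=T actual=N -> ctr[1]=2
Ev 9: PC=1 idx=1 pred=T actual=T -> ctr[1]=3
Ev 10: PC=1 idx=1 pred=T actual=T -> ctr[1]=3
Ev 11: PC=0 idx=0 pred=T actual=N -> ctr[0]=2
Ev 12: PC=0 idx=0 pred=T actual=N -> ctr[0]=1
Ev 13: PC=1 idx=1 pred=T actual=T -> ctr[1]=3
Ev 14: PC=0 idx=0 pred=N actual=N -> ctr[0]=0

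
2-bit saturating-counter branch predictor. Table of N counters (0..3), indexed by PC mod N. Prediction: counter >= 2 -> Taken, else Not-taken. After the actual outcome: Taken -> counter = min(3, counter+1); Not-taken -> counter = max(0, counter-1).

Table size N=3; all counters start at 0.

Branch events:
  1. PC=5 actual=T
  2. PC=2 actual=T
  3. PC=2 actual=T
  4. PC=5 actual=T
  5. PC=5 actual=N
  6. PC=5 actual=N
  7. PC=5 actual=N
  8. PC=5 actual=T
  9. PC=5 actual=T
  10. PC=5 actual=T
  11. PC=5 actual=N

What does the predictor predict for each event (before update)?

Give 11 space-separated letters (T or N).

Answer: N N T T T T N N N T T

Derivation:
Ev 1: PC=5 idx=2 pred=N actual=T -> ctr[2]=1
Ev 2: PC=2 idx=2 pred=N actual=T -> ctr[2]=2
Ev 3: PC=2 idx=2 pred=T actual=T -> ctr[2]=3
Ev 4: PC=5 idx=2 pred=T actual=T -> ctr[2]=3
Ev 5: PC=5 idx=2 pred=T actual=N -> ctr[2]=2
Ev 6: PC=5 idx=2 pred=T actual=N -> ctr[2]=1
Ev 7: PC=5 idx=2 pred=N actual=N -> ctr[2]=0
Ev 8: PC=5 idx=2 pred=N actual=T -> ctr[2]=1
Ev 9: PC=5 idx=2 pred=N actual=T -> ctr[2]=2
Ev 10: PC=5 idx=2 pred=T actual=T -> ctr[2]=3
Ev 11: PC=5 idx=2 pred=T actual=N -> ctr[2]=2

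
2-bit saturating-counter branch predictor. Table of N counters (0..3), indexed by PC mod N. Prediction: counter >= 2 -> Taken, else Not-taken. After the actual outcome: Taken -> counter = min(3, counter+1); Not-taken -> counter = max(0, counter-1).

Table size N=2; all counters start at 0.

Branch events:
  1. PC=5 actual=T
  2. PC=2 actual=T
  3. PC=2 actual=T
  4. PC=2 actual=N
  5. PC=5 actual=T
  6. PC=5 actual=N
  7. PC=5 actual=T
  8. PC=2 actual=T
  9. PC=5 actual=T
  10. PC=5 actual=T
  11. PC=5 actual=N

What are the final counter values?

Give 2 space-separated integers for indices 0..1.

Ev 1: PC=5 idx=1 pred=N actual=T -> ctr[1]=1
Ev 2: PC=2 idx=0 pred=N actual=T -> ctr[0]=1
Ev 3: PC=2 idx=0 pred=N actual=T -> ctr[0]=2
Ev 4: PC=2 idx=0 pred=T actual=N -> ctr[0]=1
Ev 5: PC=5 idx=1 pred=N actual=T -> ctr[1]=2
Ev 6: PC=5 idx=1 pred=T actual=N -> ctr[1]=1
Ev 7: PC=5 idx=1 pred=N actual=T -> ctr[1]=2
Ev 8: PC=2 idx=0 pred=N actual=T -> ctr[0]=2
Ev 9: PC=5 idx=1 pred=T actual=T -> ctr[1]=3
Ev 10: PC=5 idx=1 pred=T actual=T -> ctr[1]=3
Ev 11: PC=5 idx=1 pred=T actual=N -> ctr[1]=2

Answer: 2 2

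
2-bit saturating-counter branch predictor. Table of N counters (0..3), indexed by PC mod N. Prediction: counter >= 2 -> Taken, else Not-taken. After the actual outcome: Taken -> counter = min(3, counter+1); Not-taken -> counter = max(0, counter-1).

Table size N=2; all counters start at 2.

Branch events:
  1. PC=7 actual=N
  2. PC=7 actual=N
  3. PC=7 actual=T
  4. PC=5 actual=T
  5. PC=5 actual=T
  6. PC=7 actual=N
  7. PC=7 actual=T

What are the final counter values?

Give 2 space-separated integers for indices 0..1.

Answer: 2 3

Derivation:
Ev 1: PC=7 idx=1 pred=T actual=N -> ctr[1]=1
Ev 2: PC=7 idx=1 pred=N actual=N -> ctr[1]=0
Ev 3: PC=7 idx=1 pred=N actual=T -> ctr[1]=1
Ev 4: PC=5 idx=1 pred=N actual=T -> ctr[1]=2
Ev 5: PC=5 idx=1 pred=T actual=T -> ctr[1]=3
Ev 6: PC=7 idx=1 pred=T actual=N -> ctr[1]=2
Ev 7: PC=7 idx=1 pred=T actual=T -> ctr[1]=3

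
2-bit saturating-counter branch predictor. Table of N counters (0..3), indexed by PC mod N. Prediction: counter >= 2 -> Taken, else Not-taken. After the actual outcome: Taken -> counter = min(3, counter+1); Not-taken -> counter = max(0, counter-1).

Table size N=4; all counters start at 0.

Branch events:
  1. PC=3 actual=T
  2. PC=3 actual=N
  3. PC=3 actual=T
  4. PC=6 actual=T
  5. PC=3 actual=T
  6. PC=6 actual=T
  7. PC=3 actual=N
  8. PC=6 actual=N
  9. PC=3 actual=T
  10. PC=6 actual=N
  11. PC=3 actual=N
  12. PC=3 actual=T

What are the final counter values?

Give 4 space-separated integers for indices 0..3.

Ev 1: PC=3 idx=3 pred=N actual=T -> ctr[3]=1
Ev 2: PC=3 idx=3 pred=N actual=N -> ctr[3]=0
Ev 3: PC=3 idx=3 pred=N actual=T -> ctr[3]=1
Ev 4: PC=6 idx=2 pred=N actual=T -> ctr[2]=1
Ev 5: PC=3 idx=3 pred=N actual=T -> ctr[3]=2
Ev 6: PC=6 idx=2 pred=N actual=T -> ctr[2]=2
Ev 7: PC=3 idx=3 pred=T actual=N -> ctr[3]=1
Ev 8: PC=6 idx=2 pred=T actual=N -> ctr[2]=1
Ev 9: PC=3 idx=3 pred=N actual=T -> ctr[3]=2
Ev 10: PC=6 idx=2 pred=N actual=N -> ctr[2]=0
Ev 11: PC=3 idx=3 pred=T actual=N -> ctr[3]=1
Ev 12: PC=3 idx=3 pred=N actual=T -> ctr[3]=2

Answer: 0 0 0 2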